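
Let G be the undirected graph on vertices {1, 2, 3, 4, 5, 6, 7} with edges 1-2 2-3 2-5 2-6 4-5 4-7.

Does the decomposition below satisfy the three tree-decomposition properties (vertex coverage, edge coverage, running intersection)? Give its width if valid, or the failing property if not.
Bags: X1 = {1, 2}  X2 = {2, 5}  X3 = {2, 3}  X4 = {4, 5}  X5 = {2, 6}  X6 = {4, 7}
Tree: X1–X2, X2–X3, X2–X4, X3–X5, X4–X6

Yes; width 1.

Every vertex of G appears in some bag (union = {1, 2, 3, 4, 5, 6, 7}); every edge is covered by a bag; and for each vertex v the set of bags containing v is connected in the bag tree. The decomposition is therefore valid. The largest bag has 2 vertices, so the width is 1.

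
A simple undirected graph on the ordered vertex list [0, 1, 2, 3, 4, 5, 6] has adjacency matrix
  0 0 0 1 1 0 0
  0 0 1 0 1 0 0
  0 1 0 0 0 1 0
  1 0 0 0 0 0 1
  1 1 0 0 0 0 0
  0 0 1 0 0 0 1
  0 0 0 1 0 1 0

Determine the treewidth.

A width-2 tree decomposition is:
Bags: B1 = {0, 3, 6}  B2 = {0, 4, 6}  B3 = {1, 4, 6}  B4 = {1, 2, 6}  B5 = {2, 5, 6}
Tree: B1–B2, B2–B3, B3–B4, B4–B5
Each bag holds 3 vertices, so the decomposition has width 2, which upper-bounds the treewidth. Since 6–3–0–4–1–2–5–6 is a cycle in G, G is not acyclic. Forests are exactly the graphs of treewidth ≤ 1, so tw(G) ≥ 2. Combining the bounds, tw(G) = 2.

2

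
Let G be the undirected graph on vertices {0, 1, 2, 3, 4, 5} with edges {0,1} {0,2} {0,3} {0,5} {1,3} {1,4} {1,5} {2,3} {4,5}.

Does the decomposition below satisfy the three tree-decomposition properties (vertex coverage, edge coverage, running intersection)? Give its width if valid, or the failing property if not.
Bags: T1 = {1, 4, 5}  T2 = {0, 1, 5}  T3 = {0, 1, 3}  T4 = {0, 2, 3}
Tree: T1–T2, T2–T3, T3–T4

Yes; width 2.

Every vertex of G appears in some bag (union = {0, 1, 2, 3, 4, 5}); every edge is covered by a bag; and for each vertex v the set of bags containing v is connected in the bag tree. The decomposition is therefore valid. The largest bag has 3 vertices, so the width is 2.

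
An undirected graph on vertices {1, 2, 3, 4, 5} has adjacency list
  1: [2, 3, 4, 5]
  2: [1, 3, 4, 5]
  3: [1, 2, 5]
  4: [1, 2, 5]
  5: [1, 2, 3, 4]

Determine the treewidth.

3

A width-3 tree decomposition is:
Bags: B1 = {1, 2, 3, 5}  B2 = {1, 2, 4, 5}
Tree: B1–B2
Each bag holds 4 vertices, so the decomposition has width 3, which upper-bounds the treewidth. For the lower bound, the 4 vertices {1, 2, 3, 5} are pairwise adjacent, and any tree decomposition puts a clique entirely inside one bag — forcing width ≥ 3. Combining the bounds, tw(G) = 3.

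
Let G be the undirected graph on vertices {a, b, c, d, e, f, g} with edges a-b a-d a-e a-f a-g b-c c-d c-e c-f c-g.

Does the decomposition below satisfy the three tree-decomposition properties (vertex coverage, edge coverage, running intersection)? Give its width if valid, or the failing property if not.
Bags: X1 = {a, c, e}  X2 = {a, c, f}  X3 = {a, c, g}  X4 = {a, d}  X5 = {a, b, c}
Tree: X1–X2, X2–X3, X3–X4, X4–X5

A tree decomposition must satisfy three properties: every vertex lies in some bag; for every edge, both endpoints lie together in some bag; and for every vertex, the bags containing it form a connected subtree. Here edge (c,d) lies in no bag, so the decomposition is invalid.

No — edge (c,d) lies in no bag.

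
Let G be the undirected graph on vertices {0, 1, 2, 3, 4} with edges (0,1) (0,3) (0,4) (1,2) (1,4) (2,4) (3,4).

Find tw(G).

2

A width-2 tree decomposition is:
Bags: B1 = {1, 2, 4}  B2 = {0, 1, 4}  B3 = {0, 3, 4}
Tree: B1–B2, B2–B3
The largest bag has 3 vertices, giving width 2; this decomposition certifies tw(G) ≤ 2. On the other hand G contains the 3-clique {0, 1, 4}. A clique must lie in a single bag of any decomposition, so no decomposition can have width below 2. Combining the bounds, tw(G) = 2.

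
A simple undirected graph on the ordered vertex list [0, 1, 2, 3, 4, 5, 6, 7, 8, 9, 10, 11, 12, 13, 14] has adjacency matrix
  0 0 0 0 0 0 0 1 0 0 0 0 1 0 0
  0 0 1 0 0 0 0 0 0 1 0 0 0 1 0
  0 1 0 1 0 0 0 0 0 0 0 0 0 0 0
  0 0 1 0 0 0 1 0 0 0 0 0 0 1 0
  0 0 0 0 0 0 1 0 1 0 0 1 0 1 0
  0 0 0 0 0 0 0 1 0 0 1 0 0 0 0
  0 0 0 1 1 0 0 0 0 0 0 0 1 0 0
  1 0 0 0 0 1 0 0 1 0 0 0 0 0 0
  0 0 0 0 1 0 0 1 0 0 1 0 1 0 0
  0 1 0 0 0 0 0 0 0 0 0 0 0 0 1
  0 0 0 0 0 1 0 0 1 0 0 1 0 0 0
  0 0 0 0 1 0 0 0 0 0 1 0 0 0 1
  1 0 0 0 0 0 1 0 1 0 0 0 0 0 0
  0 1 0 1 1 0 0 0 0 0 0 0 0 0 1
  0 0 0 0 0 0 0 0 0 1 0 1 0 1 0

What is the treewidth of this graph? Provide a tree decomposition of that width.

Treewidth 3.
One optimal decomposition is:
Bags: B1 = {0, 5, 7, 12}  B2 = {5, 7, 8, 12}  B3 = {5, 8, 10, 12}  B4 = {6, 8, 10, 12}  B5 = {4, 6, 8, 10}  B6 = {4, 6, 10, 11}  B7 = {3, 4, 6, 11}  B8 = {3, 4, 11, 13}  B9 = {3, 11, 13, 14}  B10 = {2, 3, 13, 14}  B11 = {1, 2, 13, 14}  B12 = {1, 2, 9, 14}
Tree: B1–B2, B2–B3, B3–B4, B4–B5, B5–B6, B6–B7, B7–B8, B8–B9, B9–B10, B10–B11, B11–B12

The largest bag has 4 vertices, giving width 3; this decomposition certifies tw(G) ≤ 3. For the lower bound: the 4 vertex sets {0,5,7}, {12}, {8}, {4,6,10,11} are disjoint, each induces a connected subgraph, and every pair is joined by at least one edge of G. Contracting each set to a single vertex therefore yields K_{4} as a minor, and since treewidth is minor-monotone, tw(G) ≥ tw(K_{4}) = 3. Therefore the treewidth is 3.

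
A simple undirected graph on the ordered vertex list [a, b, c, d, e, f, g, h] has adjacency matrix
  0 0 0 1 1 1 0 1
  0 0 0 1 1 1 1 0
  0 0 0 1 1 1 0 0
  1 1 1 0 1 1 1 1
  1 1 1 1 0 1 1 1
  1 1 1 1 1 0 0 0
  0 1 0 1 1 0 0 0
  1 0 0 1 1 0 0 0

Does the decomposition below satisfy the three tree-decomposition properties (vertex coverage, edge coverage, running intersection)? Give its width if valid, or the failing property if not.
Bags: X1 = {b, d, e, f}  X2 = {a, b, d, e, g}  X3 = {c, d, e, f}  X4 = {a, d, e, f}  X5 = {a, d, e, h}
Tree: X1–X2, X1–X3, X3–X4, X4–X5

No — bags containing vertex a are not connected in the tree.

A tree decomposition must satisfy three properties: every vertex lies in some bag; for every edge, both endpoints lie together in some bag; and for every vertex, the bags containing it form a connected subtree. Here bags containing vertex a are not connected in the tree, so the decomposition is invalid.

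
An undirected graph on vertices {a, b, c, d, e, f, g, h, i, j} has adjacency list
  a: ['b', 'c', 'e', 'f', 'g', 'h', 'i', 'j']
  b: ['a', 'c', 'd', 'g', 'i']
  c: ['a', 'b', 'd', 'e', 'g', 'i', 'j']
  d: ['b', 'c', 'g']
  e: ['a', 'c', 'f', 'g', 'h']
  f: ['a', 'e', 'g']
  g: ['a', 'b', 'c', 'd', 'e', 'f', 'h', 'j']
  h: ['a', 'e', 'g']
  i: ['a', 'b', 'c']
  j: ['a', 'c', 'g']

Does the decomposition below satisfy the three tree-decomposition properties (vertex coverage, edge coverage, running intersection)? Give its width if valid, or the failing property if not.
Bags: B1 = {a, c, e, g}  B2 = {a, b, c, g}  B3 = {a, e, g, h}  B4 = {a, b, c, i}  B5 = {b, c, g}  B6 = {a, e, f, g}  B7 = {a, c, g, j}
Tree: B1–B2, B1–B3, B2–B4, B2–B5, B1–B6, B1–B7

A tree decomposition must satisfy three properties: every vertex lies in some bag; for every edge, both endpoints lie together in some bag; and for every vertex, the bags containing it form a connected subtree. Here vertex d appears in no bag, so the decomposition is invalid.

No — vertex d appears in no bag.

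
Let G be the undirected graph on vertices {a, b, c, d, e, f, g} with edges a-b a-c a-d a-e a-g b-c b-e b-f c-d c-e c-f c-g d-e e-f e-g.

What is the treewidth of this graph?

A width-3 tree decomposition is:
Bags: B1 = {a, c, e, g}  B2 = {a, b, c, e}  B3 = {b, c, e, f}  B4 = {a, c, d, e}
Tree: B1–B2, B2–B3, B2–B4
Every bag has size at most 4, so the width is 4 − 1 = 3 and tw(G) ≤ 3. Conversely, {a, c, d, e} is a clique of size 4, and the vertices of any clique must share a bag in every tree decomposition; so some bag has ≥ 4 vertices and tw(G) ≥ 3. The upper and lower bounds meet at 3, so that is the treewidth.

3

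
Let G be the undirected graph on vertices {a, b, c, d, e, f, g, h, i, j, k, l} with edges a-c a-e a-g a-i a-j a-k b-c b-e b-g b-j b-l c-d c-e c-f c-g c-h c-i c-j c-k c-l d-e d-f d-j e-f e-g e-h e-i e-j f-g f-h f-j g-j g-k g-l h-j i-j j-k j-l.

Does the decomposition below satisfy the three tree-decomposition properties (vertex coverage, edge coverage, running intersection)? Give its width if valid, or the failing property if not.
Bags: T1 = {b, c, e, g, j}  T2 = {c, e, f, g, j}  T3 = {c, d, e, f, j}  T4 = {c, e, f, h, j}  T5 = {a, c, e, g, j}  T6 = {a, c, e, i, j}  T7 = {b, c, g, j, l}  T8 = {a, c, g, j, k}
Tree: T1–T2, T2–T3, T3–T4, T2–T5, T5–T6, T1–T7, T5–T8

Every vertex of G appears in some bag (union = {a, b, c, d, e, f, g, h, i, j, k, l}); every edge is covered by a bag; and for each vertex v the set of bags containing v is connected in the bag tree. The decomposition is therefore valid. The largest bag has 5 vertices, so the width is 4.

Yes; width 4.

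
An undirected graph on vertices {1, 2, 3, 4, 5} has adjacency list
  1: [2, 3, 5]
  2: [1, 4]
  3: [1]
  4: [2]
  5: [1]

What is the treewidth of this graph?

1

A width-1 tree decomposition is:
Bags: B1 = {1, 5}  B2 = {1, 3}  B3 = {1, 2}  B4 = {2, 4}
Tree: B1–B2, B2–B3, B3–B4
Every bag has size at most 2, so the width is 2 − 1 = 1 and tw(G) ≤ 1. G has an edge, so its treewidth is at least 1. Hence tw(G) = 1 exactly.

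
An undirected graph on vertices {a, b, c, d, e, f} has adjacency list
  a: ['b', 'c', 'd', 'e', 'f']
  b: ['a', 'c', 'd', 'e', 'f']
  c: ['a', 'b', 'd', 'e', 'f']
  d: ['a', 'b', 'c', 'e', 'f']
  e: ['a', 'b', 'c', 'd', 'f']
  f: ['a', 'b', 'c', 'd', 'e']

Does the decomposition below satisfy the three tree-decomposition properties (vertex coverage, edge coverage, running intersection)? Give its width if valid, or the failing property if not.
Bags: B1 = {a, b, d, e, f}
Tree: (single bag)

No — vertex c appears in no bag.

A tree decomposition must satisfy three properties: every vertex lies in some bag; for every edge, both endpoints lie together in some bag; and for every vertex, the bags containing it form a connected subtree. Here vertex c appears in no bag, so the decomposition is invalid.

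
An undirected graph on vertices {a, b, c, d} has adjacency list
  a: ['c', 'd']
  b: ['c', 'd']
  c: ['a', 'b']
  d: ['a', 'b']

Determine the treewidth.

A width-2 tree decomposition is:
Bags: B1 = {a, c, d}  B2 = {b, c, d}
Tree: B1–B2
Each bag holds 3 vertices, so the decomposition has width 2, which upper-bounds the treewidth. The edges c–a–d–b–c form a cycle, so G is not a tree and its treewidth is at least 2. Therefore the treewidth is 2.

2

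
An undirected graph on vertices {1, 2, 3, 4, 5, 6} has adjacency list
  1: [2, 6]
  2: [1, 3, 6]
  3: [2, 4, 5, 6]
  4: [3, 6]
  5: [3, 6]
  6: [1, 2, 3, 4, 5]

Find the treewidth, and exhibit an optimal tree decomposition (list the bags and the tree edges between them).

Treewidth 2.
Bags: B1 = {1, 2, 6}  B2 = {2, 3, 6}  B3 = {3, 5, 6}  B4 = {3, 4, 6}
Tree: B1–B2, B2–B3, B2–B4

Each bag holds 3 vertices, so the decomposition has width 2, which upper-bounds the treewidth. On the other hand G contains the 3-clique {1, 2, 6}. A clique must lie in a single bag of any decomposition, so no decomposition can have width below 2. Therefore the treewidth is 2.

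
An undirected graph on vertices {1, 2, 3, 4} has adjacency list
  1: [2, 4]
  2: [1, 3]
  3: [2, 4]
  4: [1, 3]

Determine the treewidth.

2

A width-2 tree decomposition is:
Bags: B1 = {1, 3, 4}  B2 = {1, 2, 3}
Tree: B1–B2
Every bag has size at most 3, so the width is 3 − 1 = 2 and tw(G) ≤ 2. Since 1–4–3–2–1 is a cycle in G, G is not acyclic. Forests are exactly the graphs of treewidth ≤ 1, so tw(G) ≥ 2. Hence tw(G) = 2 exactly.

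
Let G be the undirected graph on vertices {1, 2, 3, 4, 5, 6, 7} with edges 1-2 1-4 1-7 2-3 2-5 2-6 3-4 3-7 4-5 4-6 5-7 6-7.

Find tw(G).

A width-3 tree decomposition is:
Bags: B1 = {2, 4, 5, 7}  B2 = {1, 2, 4, 7}  B3 = {2, 3, 4, 7}  B4 = {2, 4, 6, 7}
Tree: B1–B2, B2–B3, B3–B4
Every bag has size at most 4, so the width is 4 − 1 = 3 and tw(G) ≤ 3. For the lower bound: the 4 vertex sets {5,7}, {1,4}, {2}, {3} are disjoint, each induces a connected subgraph, and every pair is joined by at least one edge of G. Contracting each set to a single vertex therefore yields K_{4} as a minor, and since treewidth is minor-monotone, tw(G) ≥ tw(K_{4}) = 3. The upper and lower bounds meet at 3, so that is the treewidth.

3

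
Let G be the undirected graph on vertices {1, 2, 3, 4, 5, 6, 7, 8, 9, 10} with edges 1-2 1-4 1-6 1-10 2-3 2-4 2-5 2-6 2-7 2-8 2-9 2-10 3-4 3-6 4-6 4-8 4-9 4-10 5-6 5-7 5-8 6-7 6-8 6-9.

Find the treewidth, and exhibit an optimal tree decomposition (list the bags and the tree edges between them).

Every bag has size at most 4, so the width is 4 − 1 = 3 and tw(G) ≤ 3. On the other hand G contains the 4-clique {1, 2, 4, 10}. A clique must lie in a single bag of any decomposition, so no decomposition can have width below 3. Therefore the treewidth is 3.

Treewidth 3.
One optimal decomposition is:
Bags: B1 = {2, 4, 6, 8}  B2 = {2, 5, 6, 8}  B3 = {2, 4, 6, 9}  B4 = {2, 5, 6, 7}  B5 = {1, 2, 4, 6}  B6 = {1, 2, 4, 10}  B7 = {2, 3, 4, 6}
Tree: B1–B2, B1–B3, B2–B4, B3–B5, B5–B6, B1–B7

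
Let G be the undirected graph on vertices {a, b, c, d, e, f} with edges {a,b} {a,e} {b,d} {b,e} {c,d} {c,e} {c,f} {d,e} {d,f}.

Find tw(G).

A width-2 tree decomposition is:
Bags: B1 = {c, d, e}  B2 = {c, d, f}  B3 = {b, d, e}  B4 = {a, b, e}
Tree: B1–B2, B1–B3, B3–B4
Each bag holds 3 vertices, so the decomposition has width 2, which upper-bounds the treewidth. For the lower bound, the 3 vertices {c, d, e} are pairwise adjacent, and any tree decomposition puts a clique entirely inside one bag — forcing width ≥ 2. The upper and lower bounds meet at 2, so that is the treewidth.

2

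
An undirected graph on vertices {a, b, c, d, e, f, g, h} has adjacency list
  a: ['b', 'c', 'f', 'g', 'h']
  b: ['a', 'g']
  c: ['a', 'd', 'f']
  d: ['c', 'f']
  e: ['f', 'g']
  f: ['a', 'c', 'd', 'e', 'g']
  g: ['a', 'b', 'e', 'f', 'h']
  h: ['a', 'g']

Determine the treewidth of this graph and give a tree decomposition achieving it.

Every bag has size at most 3, so the width is 3 − 1 = 2 and tw(G) ≤ 2. For the lower bound, the 3 vertices {a, g, h} are pairwise adjacent, and any tree decomposition puts a clique entirely inside one bag — forcing width ≥ 2. Therefore the treewidth is 2.

Treewidth 2.
One such decomposition:
Bags: B1 = {e, f, g}  B2 = {a, f, g}  B3 = {a, c, f}  B4 = {a, b, g}  B5 = {c, d, f}  B6 = {a, g, h}
Tree: B1–B2, B2–B3, B2–B4, B3–B5, B2–B6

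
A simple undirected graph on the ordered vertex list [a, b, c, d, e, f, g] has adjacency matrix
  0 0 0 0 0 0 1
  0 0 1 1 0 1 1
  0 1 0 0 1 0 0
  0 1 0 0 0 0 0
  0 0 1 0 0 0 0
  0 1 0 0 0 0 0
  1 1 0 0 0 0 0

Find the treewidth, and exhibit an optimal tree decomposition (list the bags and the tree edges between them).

Each bag holds 2 vertices, so the decomposition has width 1, which upper-bounds the treewidth. Any graph with an edge has treewidth ≥ 1, and G has the edge c–b. The upper and lower bounds meet at 1, so that is the treewidth.

Treewidth 1.
One optimal decomposition is:
Bags: B1 = {b, c}  B2 = {b, g}  B3 = {c, e}  B4 = {a, g}  B5 = {b, d}  B6 = {b, f}
Tree: B1–B2, B1–B3, B2–B4, B1–B5, B5–B6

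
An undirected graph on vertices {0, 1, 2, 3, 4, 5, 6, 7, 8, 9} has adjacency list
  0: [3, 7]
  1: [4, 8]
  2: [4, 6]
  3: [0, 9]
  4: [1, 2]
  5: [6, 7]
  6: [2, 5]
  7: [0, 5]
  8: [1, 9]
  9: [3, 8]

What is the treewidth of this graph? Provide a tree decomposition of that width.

Every bag has size at most 3, so the width is 3 − 1 = 2 and tw(G) ≤ 2. Since 1–4–2–6–5–7–0–3–9–8–1 is a cycle in G, G is not acyclic. Forests are exactly the graphs of treewidth ≤ 1, so tw(G) ≥ 2. Therefore the treewidth is 2.

Treewidth 2.
One optimal decomposition is:
Bags: B1 = {1, 2, 4}  B2 = {1, 2, 6}  B3 = {1, 5, 6}  B4 = {1, 5, 7}  B5 = {0, 1, 7}  B6 = {0, 1, 3}  B7 = {1, 3, 9}  B8 = {1, 8, 9}
Tree: B1–B2, B2–B3, B3–B4, B4–B5, B5–B6, B6–B7, B7–B8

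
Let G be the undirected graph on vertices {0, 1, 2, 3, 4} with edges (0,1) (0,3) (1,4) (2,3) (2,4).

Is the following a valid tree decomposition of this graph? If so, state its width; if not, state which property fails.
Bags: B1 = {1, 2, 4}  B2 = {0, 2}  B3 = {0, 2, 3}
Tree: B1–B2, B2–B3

A tree decomposition must satisfy three properties: every vertex lies in some bag; for every edge, both endpoints lie together in some bag; and for every vertex, the bags containing it form a connected subtree. Here edge (1,0) lies in no bag, so the decomposition is invalid.

No — edge (1,0) lies in no bag.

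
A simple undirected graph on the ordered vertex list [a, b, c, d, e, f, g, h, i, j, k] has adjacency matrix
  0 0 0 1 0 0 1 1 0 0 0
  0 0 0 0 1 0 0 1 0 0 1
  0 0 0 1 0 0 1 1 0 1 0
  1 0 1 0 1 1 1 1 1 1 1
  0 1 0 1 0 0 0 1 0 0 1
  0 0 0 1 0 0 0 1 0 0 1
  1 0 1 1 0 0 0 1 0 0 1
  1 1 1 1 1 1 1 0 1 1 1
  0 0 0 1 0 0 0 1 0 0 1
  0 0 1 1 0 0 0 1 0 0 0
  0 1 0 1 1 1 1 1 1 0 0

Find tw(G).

3

A width-3 tree decomposition is:
Bags: B1 = {d, g, h, k}  B2 = {c, d, g, h}  B3 = {d, h, i, k}  B4 = {d, e, h, k}  B5 = {a, d, g, h}  B6 = {d, f, h, k}  B7 = {c, d, h, j}  B8 = {b, e, h, k}
Tree: B1–B2, B1–B3, B3–B4, B2–B5, B3–B6, B2–B7, B4–B8
Each bag holds 4 vertices, so the decomposition has width 3, which upper-bounds the treewidth. Conversely, {c, d, h, j} is a clique of size 4, and the vertices of any clique must share a bag in every tree decomposition; so some bag has ≥ 4 vertices and tw(G) ≥ 3. Therefore the treewidth is 3.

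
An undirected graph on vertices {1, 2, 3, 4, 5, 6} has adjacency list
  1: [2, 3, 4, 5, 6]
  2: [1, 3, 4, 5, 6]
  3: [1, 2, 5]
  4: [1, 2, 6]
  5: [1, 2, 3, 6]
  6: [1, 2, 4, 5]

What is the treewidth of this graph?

A width-3 tree decomposition is:
Bags: B1 = {1, 2, 3, 5}  B2 = {1, 2, 5, 6}  B3 = {1, 2, 4, 6}
Tree: B1–B2, B2–B3
The largest bag has 4 vertices, giving width 3; this decomposition certifies tw(G) ≤ 3. Conversely, {1, 2, 4, 6} is a clique of size 4, and the vertices of any clique must share a bag in every tree decomposition; so some bag has ≥ 4 vertices and tw(G) ≥ 3. Combining the bounds, tw(G) = 3.

3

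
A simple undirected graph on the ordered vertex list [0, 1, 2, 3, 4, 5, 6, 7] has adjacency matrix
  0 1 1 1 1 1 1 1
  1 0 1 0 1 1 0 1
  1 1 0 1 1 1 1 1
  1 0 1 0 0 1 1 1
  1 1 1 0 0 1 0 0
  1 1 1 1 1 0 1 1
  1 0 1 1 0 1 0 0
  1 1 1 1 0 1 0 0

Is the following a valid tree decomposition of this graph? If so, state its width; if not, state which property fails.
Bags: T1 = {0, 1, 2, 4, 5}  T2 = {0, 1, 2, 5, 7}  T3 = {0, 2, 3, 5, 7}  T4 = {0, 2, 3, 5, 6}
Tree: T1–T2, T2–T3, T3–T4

Vertex coverage: the bags together contain {0, 1, 2, 3, 4, 5, 6, 7}, the full vertex set. Edge coverage: each edge of G has both endpoints in at least one bag. Running intersection: for every vertex, the bags containing it form a connected subtree. All three properties hold, so this is a valid tree decomposition of width max|bag| − 1 = 4, and hence tw(G) ≤ 4.

Yes; width 4.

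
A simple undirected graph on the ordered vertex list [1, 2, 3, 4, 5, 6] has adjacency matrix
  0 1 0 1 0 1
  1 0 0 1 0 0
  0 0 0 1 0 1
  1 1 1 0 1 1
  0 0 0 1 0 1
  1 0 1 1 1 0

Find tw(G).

2

A width-2 tree decomposition is:
Bags: B1 = {1, 4, 6}  B2 = {3, 4, 6}  B3 = {4, 5, 6}  B4 = {1, 2, 4}
Tree: B1–B2, B2–B3, B1–B4
Every bag has size at most 3, so the width is 3 − 1 = 2 and tw(G) ≤ 2. On the other hand G contains the 3-clique {1, 2, 4}. A clique must lie in a single bag of any decomposition, so no decomposition can have width below 2. Hence tw(G) = 2 exactly.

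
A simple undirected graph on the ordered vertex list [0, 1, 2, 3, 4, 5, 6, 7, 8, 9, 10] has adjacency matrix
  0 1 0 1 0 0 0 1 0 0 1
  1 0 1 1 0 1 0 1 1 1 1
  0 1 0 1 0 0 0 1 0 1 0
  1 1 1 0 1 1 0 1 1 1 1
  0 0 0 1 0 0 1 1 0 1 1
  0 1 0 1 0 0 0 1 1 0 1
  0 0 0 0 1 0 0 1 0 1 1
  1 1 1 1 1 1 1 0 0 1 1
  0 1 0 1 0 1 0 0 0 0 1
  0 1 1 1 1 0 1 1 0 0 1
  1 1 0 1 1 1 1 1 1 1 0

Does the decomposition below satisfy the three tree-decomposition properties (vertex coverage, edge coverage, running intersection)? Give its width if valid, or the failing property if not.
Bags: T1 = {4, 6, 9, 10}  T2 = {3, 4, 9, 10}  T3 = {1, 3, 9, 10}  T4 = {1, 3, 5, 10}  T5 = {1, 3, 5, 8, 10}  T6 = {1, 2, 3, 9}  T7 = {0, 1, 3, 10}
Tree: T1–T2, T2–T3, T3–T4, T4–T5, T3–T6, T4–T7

A tree decomposition must satisfy three properties: every vertex lies in some bag; for every edge, both endpoints lie together in some bag; and for every vertex, the bags containing it form a connected subtree. Here vertex 7 appears in no bag, so the decomposition is invalid.

No — vertex 7 appears in no bag.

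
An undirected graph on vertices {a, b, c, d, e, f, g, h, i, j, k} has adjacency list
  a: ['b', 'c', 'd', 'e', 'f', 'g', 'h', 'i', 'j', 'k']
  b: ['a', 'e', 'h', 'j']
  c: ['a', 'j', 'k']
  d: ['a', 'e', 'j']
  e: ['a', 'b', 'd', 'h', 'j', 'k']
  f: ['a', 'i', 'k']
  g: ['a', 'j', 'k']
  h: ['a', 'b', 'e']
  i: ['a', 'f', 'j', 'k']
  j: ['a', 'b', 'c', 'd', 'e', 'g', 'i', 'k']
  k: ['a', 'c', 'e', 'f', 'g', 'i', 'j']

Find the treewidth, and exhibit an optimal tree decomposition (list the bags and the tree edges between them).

Treewidth 3.
Bags: B1 = {a, c, j, k}  B2 = {a, e, j, k}  B3 = {a, b, e, j}  B4 = {a, d, e, j}  B5 = {a, g, j, k}  B6 = {a, i, j, k}  B7 = {a, b, e, h}  B8 = {a, f, i, k}
Tree: B1–B2, B2–B3, B2–B4, B1–B5, B1–B6, B3–B7, B6–B8

Each bag holds 4 vertices, so the decomposition has width 3, which upper-bounds the treewidth. For the lower bound, the 4 vertices {a, d, e, j} are pairwise adjacent, and any tree decomposition puts a clique entirely inside one bag — forcing width ≥ 3. Combining the bounds, tw(G) = 3.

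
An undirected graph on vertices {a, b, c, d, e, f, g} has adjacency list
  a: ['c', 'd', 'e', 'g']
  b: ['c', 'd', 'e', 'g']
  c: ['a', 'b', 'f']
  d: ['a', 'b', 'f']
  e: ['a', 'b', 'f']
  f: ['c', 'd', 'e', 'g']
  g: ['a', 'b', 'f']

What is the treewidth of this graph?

3

A width-3 tree decomposition is:
Bags: B1 = {a, b, f, g}  B2 = {a, b, c, f}  B3 = {a, b, d, f}  B4 = {a, b, e, f}
Tree: B1–B2, B2–B3, B3–B4
Each bag holds 4 vertices, so the decomposition has width 3, which upper-bounds the treewidth. For the lower bound: the 4 vertex sets {a,g}, {c,f}, {b}, {d} are disjoint, each induces a connected subgraph, and every pair is joined by at least one edge of G. Contracting each set to a single vertex therefore yields K_{4} as a minor, and since treewidth is minor-monotone, tw(G) ≥ tw(K_{4}) = 3. Hence tw(G) = 3 exactly.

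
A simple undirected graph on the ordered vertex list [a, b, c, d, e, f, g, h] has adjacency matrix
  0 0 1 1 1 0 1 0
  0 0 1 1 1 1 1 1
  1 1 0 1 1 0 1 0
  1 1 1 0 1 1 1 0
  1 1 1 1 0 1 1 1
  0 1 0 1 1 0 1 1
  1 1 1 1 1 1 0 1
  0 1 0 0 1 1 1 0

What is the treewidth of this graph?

4

A width-4 tree decomposition is:
Bags: B1 = {b, c, d, e, g}  B2 = {a, c, d, e, g}  B3 = {b, d, e, f, g}  B4 = {b, e, f, g, h}
Tree: B1–B2, B1–B3, B3–B4
Every bag has size at most 5, so the width is 5 − 1 = 4 and tw(G) ≤ 4. Conversely, {a, c, d, e, g} is a clique of size 5, and the vertices of any clique must share a bag in every tree decomposition; so some bag has ≥ 5 vertices and tw(G) ≥ 4. Hence tw(G) = 4 exactly.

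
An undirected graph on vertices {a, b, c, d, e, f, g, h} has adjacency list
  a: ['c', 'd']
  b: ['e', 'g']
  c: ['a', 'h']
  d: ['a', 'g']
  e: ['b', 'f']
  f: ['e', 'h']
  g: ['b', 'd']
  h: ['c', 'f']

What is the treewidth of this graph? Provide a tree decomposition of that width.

Treewidth 2.
Bags: B1 = {a, c, d}  B2 = {c, d, g}  B3 = {b, c, g}  B4 = {b, c, e}  B5 = {c, e, f}  B6 = {c, f, h}
Tree: B1–B2, B2–B3, B3–B4, B4–B5, B5–B6

Each bag holds 3 vertices, so the decomposition has width 2, which upper-bounds the treewidth. The edges c–a–d–g–b–e–f–h–c form a cycle, so G is not a tree and its treewidth is at least 2. Hence tw(G) = 2 exactly.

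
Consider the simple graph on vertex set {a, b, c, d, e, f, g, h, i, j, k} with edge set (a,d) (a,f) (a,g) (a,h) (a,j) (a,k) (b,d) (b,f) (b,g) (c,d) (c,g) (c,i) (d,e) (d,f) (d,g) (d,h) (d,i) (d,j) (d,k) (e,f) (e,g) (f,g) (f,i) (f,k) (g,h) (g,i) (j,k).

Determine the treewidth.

3

A width-3 tree decomposition is:
Bags: B1 = {d, f, g, i}  B2 = {d, e, f, g}  B3 = {c, d, g, i}  B4 = {a, d, f, g}  B5 = {a, d, f, k}  B6 = {a, d, g, h}  B7 = {b, d, f, g}  B8 = {a, d, j, k}
Tree: B1–B2, B1–B3, B2–B4, B4–B5, B4–B6, B1–B7, B5–B8
Each bag holds 4 vertices, so the decomposition has width 3, which upper-bounds the treewidth. On the other hand G contains the 4-clique {a, d, g, h}. A clique must lie in a single bag of any decomposition, so no decomposition can have width below 3. Therefore the treewidth is 3.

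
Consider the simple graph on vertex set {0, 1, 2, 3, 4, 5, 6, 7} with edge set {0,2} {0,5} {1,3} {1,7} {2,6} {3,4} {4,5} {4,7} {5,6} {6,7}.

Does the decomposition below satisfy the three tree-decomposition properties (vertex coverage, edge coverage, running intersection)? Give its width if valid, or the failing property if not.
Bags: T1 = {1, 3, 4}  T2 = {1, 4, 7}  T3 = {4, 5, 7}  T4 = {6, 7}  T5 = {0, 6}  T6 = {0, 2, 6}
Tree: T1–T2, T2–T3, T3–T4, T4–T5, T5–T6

A tree decomposition must satisfy three properties: every vertex lies in some bag; for every edge, both endpoints lie together in some bag; and for every vertex, the bags containing it form a connected subtree. Here edge (5,6) lies in no bag, so the decomposition is invalid.

No — edge (5,6) lies in no bag.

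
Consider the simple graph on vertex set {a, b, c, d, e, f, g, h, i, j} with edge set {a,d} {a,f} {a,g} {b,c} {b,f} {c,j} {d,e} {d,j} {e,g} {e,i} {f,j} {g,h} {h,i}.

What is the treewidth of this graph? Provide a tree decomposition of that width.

Every bag has size at most 3, so the width is 3 − 1 = 2 and tw(G) ≤ 2. Since b–c–j–f–b is a cycle in G, G is not acyclic. Forests are exactly the graphs of treewidth ≤ 1, so tw(G) ≥ 2. Combining the bounds, tw(G) = 2.

Treewidth 2.
One optimal decomposition is:
Bags: B1 = {b, c, f}  B2 = {c, f, j}  B3 = {a, f, j}  B4 = {a, d, j}  B5 = {a, d, g}  B6 = {d, e, g}  B7 = {e, g, h}  B8 = {e, h, i}
Tree: B1–B2, B2–B3, B3–B4, B4–B5, B5–B6, B6–B7, B7–B8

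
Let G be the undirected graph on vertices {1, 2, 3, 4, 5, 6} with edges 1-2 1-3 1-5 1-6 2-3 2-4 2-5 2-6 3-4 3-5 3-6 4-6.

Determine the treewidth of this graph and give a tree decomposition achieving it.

Each bag holds 4 vertices, so the decomposition has width 3, which upper-bounds the treewidth. For the lower bound, the 4 vertices {1, 2, 3, 5} are pairwise adjacent, and any tree decomposition puts a clique entirely inside one bag — forcing width ≥ 3. Therefore the treewidth is 3.

Treewidth 3.
One such decomposition:
Bags: B1 = {2, 3, 4, 6}  B2 = {1, 2, 3, 6}  B3 = {1, 2, 3, 5}
Tree: B1–B2, B2–B3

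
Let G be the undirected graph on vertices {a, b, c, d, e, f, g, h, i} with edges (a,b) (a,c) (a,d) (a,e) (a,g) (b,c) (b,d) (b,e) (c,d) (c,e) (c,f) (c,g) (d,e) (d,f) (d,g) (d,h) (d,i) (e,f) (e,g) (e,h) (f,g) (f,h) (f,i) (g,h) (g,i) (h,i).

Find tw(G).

4

A width-4 tree decomposition is:
Bags: B1 = {a, c, d, e, g}  B2 = {c, d, e, f, g}  B3 = {a, b, c, d, e}  B4 = {d, e, f, g, h}  B5 = {d, f, g, h, i}
Tree: B1–B2, B1–B3, B2–B4, B4–B5
The largest bag has 5 vertices, giving width 4; this decomposition certifies tw(G) ≤ 4. On the other hand G contains the 5-clique {a, c, d, e, g}. A clique must lie in a single bag of any decomposition, so no decomposition can have width below 4. Hence tw(G) = 4 exactly.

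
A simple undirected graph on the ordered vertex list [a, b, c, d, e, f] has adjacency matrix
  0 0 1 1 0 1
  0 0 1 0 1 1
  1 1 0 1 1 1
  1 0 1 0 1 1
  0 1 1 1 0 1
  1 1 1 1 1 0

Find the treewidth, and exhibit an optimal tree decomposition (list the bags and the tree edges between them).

Each bag holds 4 vertices, so the decomposition has width 3, which upper-bounds the treewidth. For the lower bound, the 4 vertices {c, d, e, f} are pairwise adjacent, and any tree decomposition puts a clique entirely inside one bag — forcing width ≥ 3. Combining the bounds, tw(G) = 3.

Treewidth 3.
Bags: B1 = {a, c, d, f}  B2 = {c, d, e, f}  B3 = {b, c, e, f}
Tree: B1–B2, B2–B3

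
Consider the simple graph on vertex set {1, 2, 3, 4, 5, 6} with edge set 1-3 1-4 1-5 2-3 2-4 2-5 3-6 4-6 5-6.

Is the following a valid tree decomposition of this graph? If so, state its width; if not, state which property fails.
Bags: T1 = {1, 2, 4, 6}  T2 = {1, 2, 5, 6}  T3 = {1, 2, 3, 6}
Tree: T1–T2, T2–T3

Checking the three conditions: (i) the bags cover all of {1, 2, 3, 4, 5, 6}; (ii) for each edge, some bag contains both endpoints; (iii) the bags containing any fixed vertex form a subtree. All hold, so the decomposition is valid with width 4 − 1 = 3.

Yes; width 3.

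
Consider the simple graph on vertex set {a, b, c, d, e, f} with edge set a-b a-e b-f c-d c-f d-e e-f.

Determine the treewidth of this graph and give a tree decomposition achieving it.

The largest bag has 3 vertices, giving width 2; this decomposition certifies tw(G) ≤ 2. For the lower bound, G contains the cycle a–b–f–e–a, so G is not a forest; only forests have treewidth ≤ 1, hence tw(G) ≥ 2. Hence tw(G) = 2 exactly.

Treewidth 2.
Bags: B1 = {a, b, e}  B2 = {b, e, f}  B3 = {d, e, f}  B4 = {c, d, f}
Tree: B1–B2, B2–B3, B3–B4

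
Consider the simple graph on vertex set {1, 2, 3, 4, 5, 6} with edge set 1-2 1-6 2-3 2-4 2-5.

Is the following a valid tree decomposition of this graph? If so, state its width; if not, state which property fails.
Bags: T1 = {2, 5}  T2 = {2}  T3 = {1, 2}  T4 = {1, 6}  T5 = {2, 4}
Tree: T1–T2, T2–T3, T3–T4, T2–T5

A tree decomposition must satisfy three properties: every vertex lies in some bag; for every edge, both endpoints lie together in some bag; and for every vertex, the bags containing it form a connected subtree. Here vertex 3 appears in no bag, so the decomposition is invalid.

No — vertex 3 appears in no bag.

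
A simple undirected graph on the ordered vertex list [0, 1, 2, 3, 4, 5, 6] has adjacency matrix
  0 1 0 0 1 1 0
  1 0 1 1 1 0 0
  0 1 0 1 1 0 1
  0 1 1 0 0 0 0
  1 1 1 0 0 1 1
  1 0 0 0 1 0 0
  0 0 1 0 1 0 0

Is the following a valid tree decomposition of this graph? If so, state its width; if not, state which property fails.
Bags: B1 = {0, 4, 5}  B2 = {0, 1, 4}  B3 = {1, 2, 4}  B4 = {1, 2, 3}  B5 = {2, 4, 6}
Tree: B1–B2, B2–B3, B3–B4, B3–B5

Vertex coverage: the bags together contain {0, 1, 2, 3, 4, 5, 6}, the full vertex set. Edge coverage: each edge of G has both endpoints in at least one bag. Running intersection: for every vertex, the bags containing it form a connected subtree. All three properties hold, so this is a valid tree decomposition of width max|bag| − 1 = 2, and hence tw(G) ≤ 2.

Yes; width 2.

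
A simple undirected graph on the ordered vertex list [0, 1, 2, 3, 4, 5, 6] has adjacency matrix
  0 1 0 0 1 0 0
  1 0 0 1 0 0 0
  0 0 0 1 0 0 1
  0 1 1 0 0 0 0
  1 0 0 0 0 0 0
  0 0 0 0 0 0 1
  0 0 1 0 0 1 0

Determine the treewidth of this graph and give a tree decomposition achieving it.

Every bag has size at most 2, so the width is 2 − 1 = 1 and tw(G) ≤ 1. G has an edge, so its treewidth is at least 1. Hence tw(G) = 1 exactly.

Treewidth 1.
One such decomposition:
Bags: B1 = {0, 4}  B2 = {0, 1}  B3 = {1, 3}  B4 = {2, 3}  B5 = {2, 6}  B6 = {5, 6}
Tree: B1–B2, B2–B3, B3–B4, B4–B5, B5–B6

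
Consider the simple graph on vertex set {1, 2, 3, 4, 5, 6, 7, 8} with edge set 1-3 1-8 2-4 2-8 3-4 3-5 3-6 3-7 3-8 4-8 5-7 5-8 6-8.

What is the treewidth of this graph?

A width-2 tree decomposition is:
Bags: B1 = {3, 6, 8}  B2 = {3, 5, 8}  B3 = {3, 4, 8}  B4 = {3, 5, 7}  B5 = {1, 3, 8}  B6 = {2, 4, 8}
Tree: B1–B2, B2–B3, B2–B4, B2–B5, B3–B6
The largest bag has 3 vertices, giving width 2; this decomposition certifies tw(G) ≤ 2. For the lower bound, the 3 vertices {2, 4, 8} are pairwise adjacent, and any tree decomposition puts a clique entirely inside one bag — forcing width ≥ 2. Hence tw(G) = 2 exactly.

2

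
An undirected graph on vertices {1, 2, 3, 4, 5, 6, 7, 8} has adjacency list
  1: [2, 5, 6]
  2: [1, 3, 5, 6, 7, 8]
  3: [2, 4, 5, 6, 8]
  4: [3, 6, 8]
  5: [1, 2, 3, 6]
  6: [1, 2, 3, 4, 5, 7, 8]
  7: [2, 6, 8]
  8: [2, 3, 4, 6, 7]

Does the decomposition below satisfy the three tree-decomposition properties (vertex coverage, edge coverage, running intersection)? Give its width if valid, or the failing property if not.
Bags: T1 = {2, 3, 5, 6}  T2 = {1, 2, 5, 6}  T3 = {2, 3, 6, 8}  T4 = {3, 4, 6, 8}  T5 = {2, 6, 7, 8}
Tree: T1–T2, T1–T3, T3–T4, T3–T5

Yes; width 3.

Checking the three conditions: (i) the bags cover all of {1, 2, 3, 4, 5, 6, 7, 8}; (ii) for each edge, some bag contains both endpoints; (iii) the bags containing any fixed vertex form a subtree. All hold, so the decomposition is valid with width 4 − 1 = 3.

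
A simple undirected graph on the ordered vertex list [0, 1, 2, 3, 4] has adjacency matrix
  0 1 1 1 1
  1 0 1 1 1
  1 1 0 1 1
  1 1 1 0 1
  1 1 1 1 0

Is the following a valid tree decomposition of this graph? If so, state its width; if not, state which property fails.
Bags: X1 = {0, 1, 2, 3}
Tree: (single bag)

No — vertex 4 appears in no bag.

A tree decomposition must satisfy three properties: every vertex lies in some bag; for every edge, both endpoints lie together in some bag; and for every vertex, the bags containing it form a connected subtree. Here vertex 4 appears in no bag, so the decomposition is invalid.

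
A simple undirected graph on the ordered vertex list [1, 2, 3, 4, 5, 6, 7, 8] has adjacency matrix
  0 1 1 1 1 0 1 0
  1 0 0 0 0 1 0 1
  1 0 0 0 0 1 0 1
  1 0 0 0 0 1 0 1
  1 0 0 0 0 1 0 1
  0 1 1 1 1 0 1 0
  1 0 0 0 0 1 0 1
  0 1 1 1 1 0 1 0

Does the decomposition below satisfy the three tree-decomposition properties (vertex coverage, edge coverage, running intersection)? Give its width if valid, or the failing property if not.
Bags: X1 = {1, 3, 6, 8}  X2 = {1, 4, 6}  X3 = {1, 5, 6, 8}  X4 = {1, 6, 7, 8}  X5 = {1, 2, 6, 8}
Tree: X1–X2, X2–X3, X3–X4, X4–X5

A tree decomposition must satisfy three properties: every vertex lies in some bag; for every edge, both endpoints lie together in some bag; and for every vertex, the bags containing it form a connected subtree. Here edge (8,4) lies in no bag, so the decomposition is invalid.

No — edge (8,4) lies in no bag.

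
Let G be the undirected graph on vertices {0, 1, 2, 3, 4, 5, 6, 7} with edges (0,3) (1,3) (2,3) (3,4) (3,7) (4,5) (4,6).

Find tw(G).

1

A width-1 tree decomposition is:
Bags: B1 = {3, 4}  B2 = {0, 3}  B3 = {1, 3}  B4 = {3, 7}  B5 = {4, 6}  B6 = {2, 3}  B7 = {4, 5}
Tree: B1–B2, B1–B3, B3–B4, B1–B5, B4–B6, B1–B7
Every bag has size at most 2, so the width is 2 − 1 = 1 and tw(G) ≤ 1. G has an edge, so its treewidth is at least 1. Therefore the treewidth is 1.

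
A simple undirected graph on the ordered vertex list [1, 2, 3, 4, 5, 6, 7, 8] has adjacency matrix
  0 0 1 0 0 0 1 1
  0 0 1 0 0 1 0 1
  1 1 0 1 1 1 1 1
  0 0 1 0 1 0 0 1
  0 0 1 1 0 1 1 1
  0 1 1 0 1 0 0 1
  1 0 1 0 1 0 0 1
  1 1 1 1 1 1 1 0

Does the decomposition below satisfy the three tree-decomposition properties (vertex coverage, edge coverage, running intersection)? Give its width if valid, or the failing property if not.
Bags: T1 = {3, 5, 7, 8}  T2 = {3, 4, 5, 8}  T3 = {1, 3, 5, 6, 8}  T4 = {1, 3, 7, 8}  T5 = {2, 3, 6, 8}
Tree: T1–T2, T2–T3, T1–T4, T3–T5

No — bags containing vertex 1 are not connected in the tree.

A tree decomposition must satisfy three properties: every vertex lies in some bag; for every edge, both endpoints lie together in some bag; and for every vertex, the bags containing it form a connected subtree. Here bags containing vertex 1 are not connected in the tree, so the decomposition is invalid.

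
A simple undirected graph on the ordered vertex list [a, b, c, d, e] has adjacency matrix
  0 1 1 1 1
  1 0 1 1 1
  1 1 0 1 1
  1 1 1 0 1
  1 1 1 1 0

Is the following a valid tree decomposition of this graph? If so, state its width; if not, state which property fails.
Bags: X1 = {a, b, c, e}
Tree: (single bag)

No — vertex d appears in no bag.

A tree decomposition must satisfy three properties: every vertex lies in some bag; for every edge, both endpoints lie together in some bag; and for every vertex, the bags containing it form a connected subtree. Here vertex d appears in no bag, so the decomposition is invalid.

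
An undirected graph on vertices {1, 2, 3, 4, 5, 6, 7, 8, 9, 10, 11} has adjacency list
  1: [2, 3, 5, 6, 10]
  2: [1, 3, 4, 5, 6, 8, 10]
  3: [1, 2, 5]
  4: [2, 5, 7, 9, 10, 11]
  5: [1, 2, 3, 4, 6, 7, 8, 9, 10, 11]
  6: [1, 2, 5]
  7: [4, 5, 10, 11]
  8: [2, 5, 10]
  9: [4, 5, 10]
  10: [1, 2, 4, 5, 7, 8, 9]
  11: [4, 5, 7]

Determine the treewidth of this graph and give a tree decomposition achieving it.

The largest bag has 4 vertices, giving width 3; this decomposition certifies tw(G) ≤ 3. For the lower bound, the 4 vertices {4, 5, 9, 10} are pairwise adjacent, and any tree decomposition puts a clique entirely inside one bag — forcing width ≥ 3. Hence tw(G) = 3 exactly.

Treewidth 3.
One such decomposition:
Bags: B1 = {4, 5, 7, 10}  B2 = {4, 5, 7, 11}  B3 = {2, 4, 5, 10}  B4 = {1, 2, 5, 10}  B5 = {4, 5, 9, 10}  B6 = {1, 2, 3, 5}  B7 = {1, 2, 5, 6}  B8 = {2, 5, 8, 10}
Tree: B1–B2, B1–B3, B3–B4, B1–B5, B4–B6, B6–B7, B3–B8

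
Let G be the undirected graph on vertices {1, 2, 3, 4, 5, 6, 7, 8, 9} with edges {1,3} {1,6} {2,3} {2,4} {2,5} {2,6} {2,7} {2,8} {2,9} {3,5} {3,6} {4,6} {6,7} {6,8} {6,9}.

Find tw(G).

A width-2 tree decomposition is:
Bags: B1 = {2, 3, 6}  B2 = {2, 4, 6}  B3 = {2, 6, 9}  B4 = {2, 6, 7}  B5 = {1, 3, 6}  B6 = {2, 6, 8}  B7 = {2, 3, 5}
Tree: B1–B2, B1–B3, B1–B4, B1–B5, B1–B6, B1–B7
Every bag has size at most 3, so the width is 3 − 1 = 2 and tw(G) ≤ 2. Conversely, {1, 3, 6} is a clique of size 3, and the vertices of any clique must share a bag in every tree decomposition; so some bag has ≥ 3 vertices and tw(G) ≥ 2. Therefore the treewidth is 2.

2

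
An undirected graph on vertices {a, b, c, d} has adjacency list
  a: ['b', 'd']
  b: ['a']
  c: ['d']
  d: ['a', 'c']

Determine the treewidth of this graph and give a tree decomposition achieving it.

Each bag holds 2 vertices, so the decomposition has width 1, which upper-bounds the treewidth. G has an edge, so its treewidth is at least 1. Therefore the treewidth is 1.

Treewidth 1.
One such decomposition:
Bags: B1 = {a, b}  B2 = {a, d}  B3 = {c, d}
Tree: B1–B2, B2–B3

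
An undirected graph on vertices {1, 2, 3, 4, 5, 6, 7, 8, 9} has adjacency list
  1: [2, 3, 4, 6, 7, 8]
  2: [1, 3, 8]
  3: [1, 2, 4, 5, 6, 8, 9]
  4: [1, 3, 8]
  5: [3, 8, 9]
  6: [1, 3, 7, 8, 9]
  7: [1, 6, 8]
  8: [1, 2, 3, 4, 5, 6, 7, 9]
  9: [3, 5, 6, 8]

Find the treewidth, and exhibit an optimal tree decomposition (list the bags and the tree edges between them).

Treewidth 3.
One optimal decomposition is:
Bags: B1 = {1, 3, 6, 8}  B2 = {3, 6, 8, 9}  B3 = {3, 5, 8, 9}  B4 = {1, 6, 7, 8}  B5 = {1, 2, 3, 8}  B6 = {1, 3, 4, 8}
Tree: B1–B2, B2–B3, B1–B4, B1–B5, B1–B6

The largest bag has 4 vertices, giving width 3; this decomposition certifies tw(G) ≤ 3. For the lower bound, the 4 vertices {1, 2, 3, 8} are pairwise adjacent, and any tree decomposition puts a clique entirely inside one bag — forcing width ≥ 3. Combining the bounds, tw(G) = 3.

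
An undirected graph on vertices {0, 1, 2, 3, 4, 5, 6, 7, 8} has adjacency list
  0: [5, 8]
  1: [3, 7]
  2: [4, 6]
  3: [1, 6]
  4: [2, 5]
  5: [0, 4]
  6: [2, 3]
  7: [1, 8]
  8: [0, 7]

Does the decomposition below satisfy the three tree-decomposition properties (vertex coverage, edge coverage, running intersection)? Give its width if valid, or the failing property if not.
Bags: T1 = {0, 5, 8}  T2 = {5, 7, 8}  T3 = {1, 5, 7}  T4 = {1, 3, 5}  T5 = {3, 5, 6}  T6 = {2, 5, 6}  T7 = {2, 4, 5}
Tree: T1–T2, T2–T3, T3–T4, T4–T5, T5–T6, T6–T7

Yes; width 2.

Every vertex of G appears in some bag (union = {0, 1, 2, 3, 4, 5, 6, 7, 8}); every edge is covered by a bag; and for each vertex v the set of bags containing v is connected in the bag tree. The decomposition is therefore valid. The largest bag has 3 vertices, so the width is 2.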